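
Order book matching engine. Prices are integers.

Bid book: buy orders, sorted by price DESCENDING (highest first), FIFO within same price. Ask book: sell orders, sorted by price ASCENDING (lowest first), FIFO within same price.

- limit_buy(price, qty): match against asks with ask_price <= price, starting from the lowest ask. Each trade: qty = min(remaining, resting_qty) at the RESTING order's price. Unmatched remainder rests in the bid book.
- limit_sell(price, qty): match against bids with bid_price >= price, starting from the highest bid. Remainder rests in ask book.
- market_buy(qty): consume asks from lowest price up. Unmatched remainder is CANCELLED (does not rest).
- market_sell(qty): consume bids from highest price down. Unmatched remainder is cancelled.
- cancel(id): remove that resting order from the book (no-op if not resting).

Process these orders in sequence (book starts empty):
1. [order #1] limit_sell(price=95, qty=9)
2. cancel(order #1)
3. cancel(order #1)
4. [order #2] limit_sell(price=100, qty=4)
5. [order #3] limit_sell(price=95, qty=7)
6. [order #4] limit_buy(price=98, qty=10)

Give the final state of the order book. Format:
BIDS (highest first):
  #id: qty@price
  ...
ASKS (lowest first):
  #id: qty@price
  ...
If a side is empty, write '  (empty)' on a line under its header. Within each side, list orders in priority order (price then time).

After op 1 [order #1] limit_sell(price=95, qty=9): fills=none; bids=[-] asks=[#1:9@95]
After op 2 cancel(order #1): fills=none; bids=[-] asks=[-]
After op 3 cancel(order #1): fills=none; bids=[-] asks=[-]
After op 4 [order #2] limit_sell(price=100, qty=4): fills=none; bids=[-] asks=[#2:4@100]
After op 5 [order #3] limit_sell(price=95, qty=7): fills=none; bids=[-] asks=[#3:7@95 #2:4@100]
After op 6 [order #4] limit_buy(price=98, qty=10): fills=#4x#3:7@95; bids=[#4:3@98] asks=[#2:4@100]

Answer: BIDS (highest first):
  #4: 3@98
ASKS (lowest first):
  #2: 4@100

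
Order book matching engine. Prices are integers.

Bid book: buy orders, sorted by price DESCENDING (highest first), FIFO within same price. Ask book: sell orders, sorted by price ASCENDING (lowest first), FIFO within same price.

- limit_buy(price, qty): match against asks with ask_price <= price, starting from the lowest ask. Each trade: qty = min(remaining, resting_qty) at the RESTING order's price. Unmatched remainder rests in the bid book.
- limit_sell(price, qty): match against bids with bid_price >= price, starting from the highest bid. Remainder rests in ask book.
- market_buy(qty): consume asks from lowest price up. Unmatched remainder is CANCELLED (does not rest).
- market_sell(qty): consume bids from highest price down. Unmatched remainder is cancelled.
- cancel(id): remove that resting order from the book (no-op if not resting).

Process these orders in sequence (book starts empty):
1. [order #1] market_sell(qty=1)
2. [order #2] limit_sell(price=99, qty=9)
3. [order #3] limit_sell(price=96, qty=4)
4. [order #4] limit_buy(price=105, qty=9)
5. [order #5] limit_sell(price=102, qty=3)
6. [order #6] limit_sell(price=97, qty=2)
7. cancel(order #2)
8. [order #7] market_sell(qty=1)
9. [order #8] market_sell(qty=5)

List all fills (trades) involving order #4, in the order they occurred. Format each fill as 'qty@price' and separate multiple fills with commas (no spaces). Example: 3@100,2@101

After op 1 [order #1] market_sell(qty=1): fills=none; bids=[-] asks=[-]
After op 2 [order #2] limit_sell(price=99, qty=9): fills=none; bids=[-] asks=[#2:9@99]
After op 3 [order #3] limit_sell(price=96, qty=4): fills=none; bids=[-] asks=[#3:4@96 #2:9@99]
After op 4 [order #4] limit_buy(price=105, qty=9): fills=#4x#3:4@96 #4x#2:5@99; bids=[-] asks=[#2:4@99]
After op 5 [order #5] limit_sell(price=102, qty=3): fills=none; bids=[-] asks=[#2:4@99 #5:3@102]
After op 6 [order #6] limit_sell(price=97, qty=2): fills=none; bids=[-] asks=[#6:2@97 #2:4@99 #5:3@102]
After op 7 cancel(order #2): fills=none; bids=[-] asks=[#6:2@97 #5:3@102]
After op 8 [order #7] market_sell(qty=1): fills=none; bids=[-] asks=[#6:2@97 #5:3@102]
After op 9 [order #8] market_sell(qty=5): fills=none; bids=[-] asks=[#6:2@97 #5:3@102]

Answer: 4@96,5@99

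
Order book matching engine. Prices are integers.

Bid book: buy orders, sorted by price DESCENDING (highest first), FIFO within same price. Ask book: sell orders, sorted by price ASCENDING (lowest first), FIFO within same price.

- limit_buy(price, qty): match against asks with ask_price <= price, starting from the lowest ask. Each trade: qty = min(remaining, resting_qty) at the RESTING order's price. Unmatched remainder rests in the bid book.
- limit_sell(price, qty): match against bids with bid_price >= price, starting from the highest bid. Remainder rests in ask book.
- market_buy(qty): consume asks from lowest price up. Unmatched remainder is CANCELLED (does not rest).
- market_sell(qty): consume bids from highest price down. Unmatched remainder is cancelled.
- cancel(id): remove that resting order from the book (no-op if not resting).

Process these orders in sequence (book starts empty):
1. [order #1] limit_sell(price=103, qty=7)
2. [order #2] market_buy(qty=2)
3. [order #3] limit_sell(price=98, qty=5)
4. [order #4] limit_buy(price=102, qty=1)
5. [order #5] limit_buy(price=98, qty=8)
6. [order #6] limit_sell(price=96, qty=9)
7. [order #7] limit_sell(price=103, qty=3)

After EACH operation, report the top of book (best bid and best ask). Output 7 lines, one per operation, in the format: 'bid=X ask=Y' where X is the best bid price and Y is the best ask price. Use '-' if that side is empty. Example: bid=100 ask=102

Answer: bid=- ask=103
bid=- ask=103
bid=- ask=98
bid=- ask=98
bid=98 ask=103
bid=- ask=96
bid=- ask=96

Derivation:
After op 1 [order #1] limit_sell(price=103, qty=7): fills=none; bids=[-] asks=[#1:7@103]
After op 2 [order #2] market_buy(qty=2): fills=#2x#1:2@103; bids=[-] asks=[#1:5@103]
After op 3 [order #3] limit_sell(price=98, qty=5): fills=none; bids=[-] asks=[#3:5@98 #1:5@103]
After op 4 [order #4] limit_buy(price=102, qty=1): fills=#4x#3:1@98; bids=[-] asks=[#3:4@98 #1:5@103]
After op 5 [order #5] limit_buy(price=98, qty=8): fills=#5x#3:4@98; bids=[#5:4@98] asks=[#1:5@103]
After op 6 [order #6] limit_sell(price=96, qty=9): fills=#5x#6:4@98; bids=[-] asks=[#6:5@96 #1:5@103]
After op 7 [order #7] limit_sell(price=103, qty=3): fills=none; bids=[-] asks=[#6:5@96 #1:5@103 #7:3@103]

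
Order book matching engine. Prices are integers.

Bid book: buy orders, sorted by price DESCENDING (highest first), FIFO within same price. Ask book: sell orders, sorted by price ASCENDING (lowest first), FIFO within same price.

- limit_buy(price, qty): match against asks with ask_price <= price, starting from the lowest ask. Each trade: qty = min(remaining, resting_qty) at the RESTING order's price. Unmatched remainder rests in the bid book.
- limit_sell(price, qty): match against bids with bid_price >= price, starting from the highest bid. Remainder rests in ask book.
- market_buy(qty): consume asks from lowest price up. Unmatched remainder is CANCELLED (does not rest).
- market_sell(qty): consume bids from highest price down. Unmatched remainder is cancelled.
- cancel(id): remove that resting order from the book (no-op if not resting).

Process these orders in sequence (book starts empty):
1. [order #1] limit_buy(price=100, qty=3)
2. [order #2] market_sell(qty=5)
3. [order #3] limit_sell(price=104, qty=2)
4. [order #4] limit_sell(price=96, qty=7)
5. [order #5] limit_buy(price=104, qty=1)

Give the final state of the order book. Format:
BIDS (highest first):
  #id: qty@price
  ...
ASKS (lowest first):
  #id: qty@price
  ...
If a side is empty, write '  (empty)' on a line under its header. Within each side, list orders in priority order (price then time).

After op 1 [order #1] limit_buy(price=100, qty=3): fills=none; bids=[#1:3@100] asks=[-]
After op 2 [order #2] market_sell(qty=5): fills=#1x#2:3@100; bids=[-] asks=[-]
After op 3 [order #3] limit_sell(price=104, qty=2): fills=none; bids=[-] asks=[#3:2@104]
After op 4 [order #4] limit_sell(price=96, qty=7): fills=none; bids=[-] asks=[#4:7@96 #3:2@104]
After op 5 [order #5] limit_buy(price=104, qty=1): fills=#5x#4:1@96; bids=[-] asks=[#4:6@96 #3:2@104]

Answer: BIDS (highest first):
  (empty)
ASKS (lowest first):
  #4: 6@96
  #3: 2@104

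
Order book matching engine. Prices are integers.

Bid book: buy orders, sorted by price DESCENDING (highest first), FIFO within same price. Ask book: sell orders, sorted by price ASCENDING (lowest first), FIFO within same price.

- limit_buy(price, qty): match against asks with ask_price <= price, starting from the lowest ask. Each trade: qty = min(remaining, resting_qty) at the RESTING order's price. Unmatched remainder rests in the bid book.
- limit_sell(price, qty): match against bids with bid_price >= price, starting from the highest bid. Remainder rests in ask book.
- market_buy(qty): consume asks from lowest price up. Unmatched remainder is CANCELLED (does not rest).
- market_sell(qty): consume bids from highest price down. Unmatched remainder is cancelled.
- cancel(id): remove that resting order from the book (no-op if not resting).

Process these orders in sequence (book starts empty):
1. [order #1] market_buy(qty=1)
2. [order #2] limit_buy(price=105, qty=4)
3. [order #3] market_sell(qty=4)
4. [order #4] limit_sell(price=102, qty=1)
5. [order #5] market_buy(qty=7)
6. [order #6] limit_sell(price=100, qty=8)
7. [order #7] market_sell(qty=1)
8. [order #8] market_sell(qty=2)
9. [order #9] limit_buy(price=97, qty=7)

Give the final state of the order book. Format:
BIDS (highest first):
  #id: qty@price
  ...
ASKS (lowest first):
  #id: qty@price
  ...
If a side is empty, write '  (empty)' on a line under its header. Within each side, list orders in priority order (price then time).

Answer: BIDS (highest first):
  #9: 7@97
ASKS (lowest first):
  #6: 8@100

Derivation:
After op 1 [order #1] market_buy(qty=1): fills=none; bids=[-] asks=[-]
After op 2 [order #2] limit_buy(price=105, qty=4): fills=none; bids=[#2:4@105] asks=[-]
After op 3 [order #3] market_sell(qty=4): fills=#2x#3:4@105; bids=[-] asks=[-]
After op 4 [order #4] limit_sell(price=102, qty=1): fills=none; bids=[-] asks=[#4:1@102]
After op 5 [order #5] market_buy(qty=7): fills=#5x#4:1@102; bids=[-] asks=[-]
After op 6 [order #6] limit_sell(price=100, qty=8): fills=none; bids=[-] asks=[#6:8@100]
After op 7 [order #7] market_sell(qty=1): fills=none; bids=[-] asks=[#6:8@100]
After op 8 [order #8] market_sell(qty=2): fills=none; bids=[-] asks=[#6:8@100]
After op 9 [order #9] limit_buy(price=97, qty=7): fills=none; bids=[#9:7@97] asks=[#6:8@100]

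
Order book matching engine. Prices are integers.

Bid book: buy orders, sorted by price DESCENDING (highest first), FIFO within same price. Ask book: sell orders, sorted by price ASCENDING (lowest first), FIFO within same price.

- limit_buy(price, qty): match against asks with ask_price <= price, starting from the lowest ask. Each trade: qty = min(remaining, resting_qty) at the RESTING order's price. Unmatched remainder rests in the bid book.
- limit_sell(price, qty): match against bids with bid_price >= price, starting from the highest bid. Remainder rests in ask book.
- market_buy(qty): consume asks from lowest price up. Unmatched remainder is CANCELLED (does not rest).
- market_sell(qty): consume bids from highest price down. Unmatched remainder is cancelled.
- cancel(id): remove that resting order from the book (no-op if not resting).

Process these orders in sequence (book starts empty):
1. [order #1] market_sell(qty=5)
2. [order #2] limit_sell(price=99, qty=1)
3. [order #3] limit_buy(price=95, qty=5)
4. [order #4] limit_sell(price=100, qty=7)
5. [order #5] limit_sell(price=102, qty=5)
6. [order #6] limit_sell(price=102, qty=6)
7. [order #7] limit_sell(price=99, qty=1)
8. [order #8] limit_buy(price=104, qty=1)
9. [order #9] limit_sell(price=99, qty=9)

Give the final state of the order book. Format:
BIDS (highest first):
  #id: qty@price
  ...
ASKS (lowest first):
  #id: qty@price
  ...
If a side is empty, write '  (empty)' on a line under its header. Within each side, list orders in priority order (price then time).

Answer: BIDS (highest first):
  #3: 5@95
ASKS (lowest first):
  #7: 1@99
  #9: 9@99
  #4: 7@100
  #5: 5@102
  #6: 6@102

Derivation:
After op 1 [order #1] market_sell(qty=5): fills=none; bids=[-] asks=[-]
After op 2 [order #2] limit_sell(price=99, qty=1): fills=none; bids=[-] asks=[#2:1@99]
After op 3 [order #3] limit_buy(price=95, qty=5): fills=none; bids=[#3:5@95] asks=[#2:1@99]
After op 4 [order #4] limit_sell(price=100, qty=7): fills=none; bids=[#3:5@95] asks=[#2:1@99 #4:7@100]
After op 5 [order #5] limit_sell(price=102, qty=5): fills=none; bids=[#3:5@95] asks=[#2:1@99 #4:7@100 #5:5@102]
After op 6 [order #6] limit_sell(price=102, qty=6): fills=none; bids=[#3:5@95] asks=[#2:1@99 #4:7@100 #5:5@102 #6:6@102]
After op 7 [order #7] limit_sell(price=99, qty=1): fills=none; bids=[#3:5@95] asks=[#2:1@99 #7:1@99 #4:7@100 #5:5@102 #6:6@102]
After op 8 [order #8] limit_buy(price=104, qty=1): fills=#8x#2:1@99; bids=[#3:5@95] asks=[#7:1@99 #4:7@100 #5:5@102 #6:6@102]
After op 9 [order #9] limit_sell(price=99, qty=9): fills=none; bids=[#3:5@95] asks=[#7:1@99 #9:9@99 #4:7@100 #5:5@102 #6:6@102]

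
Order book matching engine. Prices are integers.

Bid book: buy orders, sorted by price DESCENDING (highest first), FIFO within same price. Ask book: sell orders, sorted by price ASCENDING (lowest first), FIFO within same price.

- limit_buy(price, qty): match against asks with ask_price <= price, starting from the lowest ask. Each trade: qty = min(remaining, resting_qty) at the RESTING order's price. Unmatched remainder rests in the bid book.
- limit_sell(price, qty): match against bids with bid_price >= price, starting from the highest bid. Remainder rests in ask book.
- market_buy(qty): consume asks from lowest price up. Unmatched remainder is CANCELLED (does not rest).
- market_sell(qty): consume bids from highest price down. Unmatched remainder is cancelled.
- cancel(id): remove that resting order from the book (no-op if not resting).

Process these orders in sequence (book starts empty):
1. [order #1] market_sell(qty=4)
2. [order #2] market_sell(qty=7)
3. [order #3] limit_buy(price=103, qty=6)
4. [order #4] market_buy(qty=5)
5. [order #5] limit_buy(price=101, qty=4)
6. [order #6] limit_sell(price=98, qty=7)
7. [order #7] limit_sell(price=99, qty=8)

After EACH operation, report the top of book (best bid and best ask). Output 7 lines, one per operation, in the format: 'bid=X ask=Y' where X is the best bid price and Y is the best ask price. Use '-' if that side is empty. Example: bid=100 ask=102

Answer: bid=- ask=-
bid=- ask=-
bid=103 ask=-
bid=103 ask=-
bid=103 ask=-
bid=101 ask=-
bid=- ask=99

Derivation:
After op 1 [order #1] market_sell(qty=4): fills=none; bids=[-] asks=[-]
After op 2 [order #2] market_sell(qty=7): fills=none; bids=[-] asks=[-]
After op 3 [order #3] limit_buy(price=103, qty=6): fills=none; bids=[#3:6@103] asks=[-]
After op 4 [order #4] market_buy(qty=5): fills=none; bids=[#3:6@103] asks=[-]
After op 5 [order #5] limit_buy(price=101, qty=4): fills=none; bids=[#3:6@103 #5:4@101] asks=[-]
After op 6 [order #6] limit_sell(price=98, qty=7): fills=#3x#6:6@103 #5x#6:1@101; bids=[#5:3@101] asks=[-]
After op 7 [order #7] limit_sell(price=99, qty=8): fills=#5x#7:3@101; bids=[-] asks=[#7:5@99]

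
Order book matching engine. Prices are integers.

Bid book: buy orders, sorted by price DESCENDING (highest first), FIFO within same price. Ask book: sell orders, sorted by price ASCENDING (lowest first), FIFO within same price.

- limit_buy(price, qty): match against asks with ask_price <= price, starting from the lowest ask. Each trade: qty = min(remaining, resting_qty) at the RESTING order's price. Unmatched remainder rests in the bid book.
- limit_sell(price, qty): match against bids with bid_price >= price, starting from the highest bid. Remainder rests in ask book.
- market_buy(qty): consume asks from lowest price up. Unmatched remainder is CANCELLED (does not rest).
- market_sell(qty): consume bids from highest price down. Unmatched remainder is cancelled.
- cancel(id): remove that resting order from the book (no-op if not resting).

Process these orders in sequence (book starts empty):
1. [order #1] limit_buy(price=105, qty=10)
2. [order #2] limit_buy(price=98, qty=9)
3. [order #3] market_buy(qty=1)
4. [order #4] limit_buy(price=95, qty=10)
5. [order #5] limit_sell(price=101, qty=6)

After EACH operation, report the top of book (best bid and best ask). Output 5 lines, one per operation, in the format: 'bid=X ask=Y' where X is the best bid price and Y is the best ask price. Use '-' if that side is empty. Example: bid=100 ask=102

Answer: bid=105 ask=-
bid=105 ask=-
bid=105 ask=-
bid=105 ask=-
bid=105 ask=-

Derivation:
After op 1 [order #1] limit_buy(price=105, qty=10): fills=none; bids=[#1:10@105] asks=[-]
After op 2 [order #2] limit_buy(price=98, qty=9): fills=none; bids=[#1:10@105 #2:9@98] asks=[-]
After op 3 [order #3] market_buy(qty=1): fills=none; bids=[#1:10@105 #2:9@98] asks=[-]
After op 4 [order #4] limit_buy(price=95, qty=10): fills=none; bids=[#1:10@105 #2:9@98 #4:10@95] asks=[-]
After op 5 [order #5] limit_sell(price=101, qty=6): fills=#1x#5:6@105; bids=[#1:4@105 #2:9@98 #4:10@95] asks=[-]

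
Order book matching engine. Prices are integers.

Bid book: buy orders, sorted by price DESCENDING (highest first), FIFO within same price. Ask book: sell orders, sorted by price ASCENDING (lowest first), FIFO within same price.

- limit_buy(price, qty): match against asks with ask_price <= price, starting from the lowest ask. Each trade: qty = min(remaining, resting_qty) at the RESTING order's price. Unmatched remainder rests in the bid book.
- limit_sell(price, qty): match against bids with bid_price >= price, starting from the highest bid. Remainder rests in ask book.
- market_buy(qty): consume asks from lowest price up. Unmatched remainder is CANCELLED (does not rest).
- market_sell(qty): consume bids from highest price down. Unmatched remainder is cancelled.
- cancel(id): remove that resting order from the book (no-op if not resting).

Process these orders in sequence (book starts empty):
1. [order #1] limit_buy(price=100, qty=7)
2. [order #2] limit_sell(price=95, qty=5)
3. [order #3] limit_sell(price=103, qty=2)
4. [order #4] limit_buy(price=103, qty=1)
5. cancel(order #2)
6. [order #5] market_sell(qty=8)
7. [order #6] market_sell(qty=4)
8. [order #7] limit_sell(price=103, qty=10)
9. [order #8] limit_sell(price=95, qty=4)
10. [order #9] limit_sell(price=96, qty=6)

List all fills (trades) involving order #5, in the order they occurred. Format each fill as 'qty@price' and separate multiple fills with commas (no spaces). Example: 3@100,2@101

Answer: 2@100

Derivation:
After op 1 [order #1] limit_buy(price=100, qty=7): fills=none; bids=[#1:7@100] asks=[-]
After op 2 [order #2] limit_sell(price=95, qty=5): fills=#1x#2:5@100; bids=[#1:2@100] asks=[-]
After op 3 [order #3] limit_sell(price=103, qty=2): fills=none; bids=[#1:2@100] asks=[#3:2@103]
After op 4 [order #4] limit_buy(price=103, qty=1): fills=#4x#3:1@103; bids=[#1:2@100] asks=[#3:1@103]
After op 5 cancel(order #2): fills=none; bids=[#1:2@100] asks=[#3:1@103]
After op 6 [order #5] market_sell(qty=8): fills=#1x#5:2@100; bids=[-] asks=[#3:1@103]
After op 7 [order #6] market_sell(qty=4): fills=none; bids=[-] asks=[#3:1@103]
After op 8 [order #7] limit_sell(price=103, qty=10): fills=none; bids=[-] asks=[#3:1@103 #7:10@103]
After op 9 [order #8] limit_sell(price=95, qty=4): fills=none; bids=[-] asks=[#8:4@95 #3:1@103 #7:10@103]
After op 10 [order #9] limit_sell(price=96, qty=6): fills=none; bids=[-] asks=[#8:4@95 #9:6@96 #3:1@103 #7:10@103]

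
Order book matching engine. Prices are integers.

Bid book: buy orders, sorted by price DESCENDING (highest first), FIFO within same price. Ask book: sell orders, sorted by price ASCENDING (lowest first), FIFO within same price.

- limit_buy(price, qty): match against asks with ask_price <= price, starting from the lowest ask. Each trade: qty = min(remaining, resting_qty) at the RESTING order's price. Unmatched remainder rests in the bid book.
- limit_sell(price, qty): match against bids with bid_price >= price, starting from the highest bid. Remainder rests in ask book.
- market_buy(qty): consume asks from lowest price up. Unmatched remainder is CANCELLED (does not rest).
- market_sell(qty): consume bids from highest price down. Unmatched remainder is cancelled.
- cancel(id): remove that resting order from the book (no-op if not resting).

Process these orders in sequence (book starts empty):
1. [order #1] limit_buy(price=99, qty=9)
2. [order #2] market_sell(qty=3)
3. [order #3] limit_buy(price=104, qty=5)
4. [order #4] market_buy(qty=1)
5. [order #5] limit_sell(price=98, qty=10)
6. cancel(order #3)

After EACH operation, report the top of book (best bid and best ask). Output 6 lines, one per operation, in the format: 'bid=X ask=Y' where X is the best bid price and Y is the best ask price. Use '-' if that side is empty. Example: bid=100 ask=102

Answer: bid=99 ask=-
bid=99 ask=-
bid=104 ask=-
bid=104 ask=-
bid=99 ask=-
bid=99 ask=-

Derivation:
After op 1 [order #1] limit_buy(price=99, qty=9): fills=none; bids=[#1:9@99] asks=[-]
After op 2 [order #2] market_sell(qty=3): fills=#1x#2:3@99; bids=[#1:6@99] asks=[-]
After op 3 [order #3] limit_buy(price=104, qty=5): fills=none; bids=[#3:5@104 #1:6@99] asks=[-]
After op 4 [order #4] market_buy(qty=1): fills=none; bids=[#3:5@104 #1:6@99] asks=[-]
After op 5 [order #5] limit_sell(price=98, qty=10): fills=#3x#5:5@104 #1x#5:5@99; bids=[#1:1@99] asks=[-]
After op 6 cancel(order #3): fills=none; bids=[#1:1@99] asks=[-]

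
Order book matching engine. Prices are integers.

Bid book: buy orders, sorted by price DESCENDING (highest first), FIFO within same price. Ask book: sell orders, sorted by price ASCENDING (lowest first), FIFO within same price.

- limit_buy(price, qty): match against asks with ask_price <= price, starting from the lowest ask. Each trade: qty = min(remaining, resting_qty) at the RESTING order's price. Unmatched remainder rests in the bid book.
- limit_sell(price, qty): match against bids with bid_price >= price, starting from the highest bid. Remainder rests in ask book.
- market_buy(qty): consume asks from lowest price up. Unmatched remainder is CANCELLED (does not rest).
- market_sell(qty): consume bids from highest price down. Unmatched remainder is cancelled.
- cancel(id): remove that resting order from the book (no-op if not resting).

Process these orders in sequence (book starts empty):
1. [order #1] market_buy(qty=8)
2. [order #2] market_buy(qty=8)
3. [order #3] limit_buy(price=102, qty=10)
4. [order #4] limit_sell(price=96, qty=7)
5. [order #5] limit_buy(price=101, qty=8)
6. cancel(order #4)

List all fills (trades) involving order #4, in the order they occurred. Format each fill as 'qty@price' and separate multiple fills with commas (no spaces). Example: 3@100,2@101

Answer: 7@102

Derivation:
After op 1 [order #1] market_buy(qty=8): fills=none; bids=[-] asks=[-]
After op 2 [order #2] market_buy(qty=8): fills=none; bids=[-] asks=[-]
After op 3 [order #3] limit_buy(price=102, qty=10): fills=none; bids=[#3:10@102] asks=[-]
After op 4 [order #4] limit_sell(price=96, qty=7): fills=#3x#4:7@102; bids=[#3:3@102] asks=[-]
After op 5 [order #5] limit_buy(price=101, qty=8): fills=none; bids=[#3:3@102 #5:8@101] asks=[-]
After op 6 cancel(order #4): fills=none; bids=[#3:3@102 #5:8@101] asks=[-]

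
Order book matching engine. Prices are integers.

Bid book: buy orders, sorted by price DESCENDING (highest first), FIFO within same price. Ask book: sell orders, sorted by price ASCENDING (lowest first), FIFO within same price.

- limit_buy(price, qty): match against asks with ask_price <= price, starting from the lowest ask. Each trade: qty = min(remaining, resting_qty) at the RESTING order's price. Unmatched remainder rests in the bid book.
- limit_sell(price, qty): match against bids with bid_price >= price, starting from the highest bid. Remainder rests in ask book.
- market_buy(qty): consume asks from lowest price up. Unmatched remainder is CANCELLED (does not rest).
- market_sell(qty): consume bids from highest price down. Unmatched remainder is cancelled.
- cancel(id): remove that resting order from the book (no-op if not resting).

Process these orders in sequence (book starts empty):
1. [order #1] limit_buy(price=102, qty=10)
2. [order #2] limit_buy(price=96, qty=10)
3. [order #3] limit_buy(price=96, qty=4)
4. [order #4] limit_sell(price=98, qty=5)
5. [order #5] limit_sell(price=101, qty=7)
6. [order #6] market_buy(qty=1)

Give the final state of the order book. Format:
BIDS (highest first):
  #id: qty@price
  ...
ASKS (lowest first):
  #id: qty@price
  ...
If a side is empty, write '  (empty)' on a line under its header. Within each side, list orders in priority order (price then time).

After op 1 [order #1] limit_buy(price=102, qty=10): fills=none; bids=[#1:10@102] asks=[-]
After op 2 [order #2] limit_buy(price=96, qty=10): fills=none; bids=[#1:10@102 #2:10@96] asks=[-]
After op 3 [order #3] limit_buy(price=96, qty=4): fills=none; bids=[#1:10@102 #2:10@96 #3:4@96] asks=[-]
After op 4 [order #4] limit_sell(price=98, qty=5): fills=#1x#4:5@102; bids=[#1:5@102 #2:10@96 #3:4@96] asks=[-]
After op 5 [order #5] limit_sell(price=101, qty=7): fills=#1x#5:5@102; bids=[#2:10@96 #3:4@96] asks=[#5:2@101]
After op 6 [order #6] market_buy(qty=1): fills=#6x#5:1@101; bids=[#2:10@96 #3:4@96] asks=[#5:1@101]

Answer: BIDS (highest first):
  #2: 10@96
  #3: 4@96
ASKS (lowest first):
  #5: 1@101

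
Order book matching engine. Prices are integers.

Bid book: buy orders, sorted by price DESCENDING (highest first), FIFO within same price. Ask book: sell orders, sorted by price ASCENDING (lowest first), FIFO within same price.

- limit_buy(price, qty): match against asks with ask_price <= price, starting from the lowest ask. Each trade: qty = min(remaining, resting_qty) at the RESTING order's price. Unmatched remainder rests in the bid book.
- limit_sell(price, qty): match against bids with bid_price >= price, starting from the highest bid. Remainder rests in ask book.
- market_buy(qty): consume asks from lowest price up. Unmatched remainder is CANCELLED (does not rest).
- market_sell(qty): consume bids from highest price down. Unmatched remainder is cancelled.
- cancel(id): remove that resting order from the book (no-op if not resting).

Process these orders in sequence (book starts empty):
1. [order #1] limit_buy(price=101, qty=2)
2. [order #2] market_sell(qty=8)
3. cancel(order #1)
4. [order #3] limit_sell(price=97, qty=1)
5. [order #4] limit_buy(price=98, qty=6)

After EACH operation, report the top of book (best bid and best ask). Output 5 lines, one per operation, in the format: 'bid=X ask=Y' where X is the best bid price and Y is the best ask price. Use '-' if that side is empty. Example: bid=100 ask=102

After op 1 [order #1] limit_buy(price=101, qty=2): fills=none; bids=[#1:2@101] asks=[-]
After op 2 [order #2] market_sell(qty=8): fills=#1x#2:2@101; bids=[-] asks=[-]
After op 3 cancel(order #1): fills=none; bids=[-] asks=[-]
After op 4 [order #3] limit_sell(price=97, qty=1): fills=none; bids=[-] asks=[#3:1@97]
After op 5 [order #4] limit_buy(price=98, qty=6): fills=#4x#3:1@97; bids=[#4:5@98] asks=[-]

Answer: bid=101 ask=-
bid=- ask=-
bid=- ask=-
bid=- ask=97
bid=98 ask=-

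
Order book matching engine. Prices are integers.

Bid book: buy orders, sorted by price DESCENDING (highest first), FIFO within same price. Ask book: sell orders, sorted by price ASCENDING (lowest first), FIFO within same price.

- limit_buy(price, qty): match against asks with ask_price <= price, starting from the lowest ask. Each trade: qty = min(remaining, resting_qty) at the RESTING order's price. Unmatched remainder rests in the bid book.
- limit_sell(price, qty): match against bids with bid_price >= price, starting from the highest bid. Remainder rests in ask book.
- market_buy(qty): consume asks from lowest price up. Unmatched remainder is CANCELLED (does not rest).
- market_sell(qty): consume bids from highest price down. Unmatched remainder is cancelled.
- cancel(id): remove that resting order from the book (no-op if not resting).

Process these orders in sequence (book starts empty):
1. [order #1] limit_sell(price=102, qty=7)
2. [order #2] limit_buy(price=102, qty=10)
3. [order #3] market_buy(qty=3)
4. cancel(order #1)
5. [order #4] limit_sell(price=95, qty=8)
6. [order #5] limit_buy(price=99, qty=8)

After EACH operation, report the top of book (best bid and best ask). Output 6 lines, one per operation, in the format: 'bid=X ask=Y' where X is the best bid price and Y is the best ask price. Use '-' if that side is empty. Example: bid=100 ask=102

Answer: bid=- ask=102
bid=102 ask=-
bid=102 ask=-
bid=102 ask=-
bid=- ask=95
bid=99 ask=-

Derivation:
After op 1 [order #1] limit_sell(price=102, qty=7): fills=none; bids=[-] asks=[#1:7@102]
After op 2 [order #2] limit_buy(price=102, qty=10): fills=#2x#1:7@102; bids=[#2:3@102] asks=[-]
After op 3 [order #3] market_buy(qty=3): fills=none; bids=[#2:3@102] asks=[-]
After op 4 cancel(order #1): fills=none; bids=[#2:3@102] asks=[-]
After op 5 [order #4] limit_sell(price=95, qty=8): fills=#2x#4:3@102; bids=[-] asks=[#4:5@95]
After op 6 [order #5] limit_buy(price=99, qty=8): fills=#5x#4:5@95; bids=[#5:3@99] asks=[-]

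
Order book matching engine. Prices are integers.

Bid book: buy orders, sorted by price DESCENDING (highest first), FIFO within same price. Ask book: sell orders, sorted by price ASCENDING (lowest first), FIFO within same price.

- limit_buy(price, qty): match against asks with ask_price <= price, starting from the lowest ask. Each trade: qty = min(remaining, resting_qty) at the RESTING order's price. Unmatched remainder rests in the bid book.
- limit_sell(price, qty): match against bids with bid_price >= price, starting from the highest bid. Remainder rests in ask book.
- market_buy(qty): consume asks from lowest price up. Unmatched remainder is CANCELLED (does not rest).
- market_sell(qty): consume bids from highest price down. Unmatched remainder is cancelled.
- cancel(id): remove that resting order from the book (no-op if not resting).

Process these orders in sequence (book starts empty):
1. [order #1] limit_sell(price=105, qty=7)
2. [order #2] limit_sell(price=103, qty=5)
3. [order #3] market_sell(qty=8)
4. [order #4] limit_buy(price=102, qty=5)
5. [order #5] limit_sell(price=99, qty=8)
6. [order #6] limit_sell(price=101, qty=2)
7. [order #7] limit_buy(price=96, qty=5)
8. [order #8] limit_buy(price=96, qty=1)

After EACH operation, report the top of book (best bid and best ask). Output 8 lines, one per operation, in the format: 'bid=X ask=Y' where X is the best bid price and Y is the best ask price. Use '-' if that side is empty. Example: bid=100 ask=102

After op 1 [order #1] limit_sell(price=105, qty=7): fills=none; bids=[-] asks=[#1:7@105]
After op 2 [order #2] limit_sell(price=103, qty=5): fills=none; bids=[-] asks=[#2:5@103 #1:7@105]
After op 3 [order #3] market_sell(qty=8): fills=none; bids=[-] asks=[#2:5@103 #1:7@105]
After op 4 [order #4] limit_buy(price=102, qty=5): fills=none; bids=[#4:5@102] asks=[#2:5@103 #1:7@105]
After op 5 [order #5] limit_sell(price=99, qty=8): fills=#4x#5:5@102; bids=[-] asks=[#5:3@99 #2:5@103 #1:7@105]
After op 6 [order #6] limit_sell(price=101, qty=2): fills=none; bids=[-] asks=[#5:3@99 #6:2@101 #2:5@103 #1:7@105]
After op 7 [order #7] limit_buy(price=96, qty=5): fills=none; bids=[#7:5@96] asks=[#5:3@99 #6:2@101 #2:5@103 #1:7@105]
After op 8 [order #8] limit_buy(price=96, qty=1): fills=none; bids=[#7:5@96 #8:1@96] asks=[#5:3@99 #6:2@101 #2:5@103 #1:7@105]

Answer: bid=- ask=105
bid=- ask=103
bid=- ask=103
bid=102 ask=103
bid=- ask=99
bid=- ask=99
bid=96 ask=99
bid=96 ask=99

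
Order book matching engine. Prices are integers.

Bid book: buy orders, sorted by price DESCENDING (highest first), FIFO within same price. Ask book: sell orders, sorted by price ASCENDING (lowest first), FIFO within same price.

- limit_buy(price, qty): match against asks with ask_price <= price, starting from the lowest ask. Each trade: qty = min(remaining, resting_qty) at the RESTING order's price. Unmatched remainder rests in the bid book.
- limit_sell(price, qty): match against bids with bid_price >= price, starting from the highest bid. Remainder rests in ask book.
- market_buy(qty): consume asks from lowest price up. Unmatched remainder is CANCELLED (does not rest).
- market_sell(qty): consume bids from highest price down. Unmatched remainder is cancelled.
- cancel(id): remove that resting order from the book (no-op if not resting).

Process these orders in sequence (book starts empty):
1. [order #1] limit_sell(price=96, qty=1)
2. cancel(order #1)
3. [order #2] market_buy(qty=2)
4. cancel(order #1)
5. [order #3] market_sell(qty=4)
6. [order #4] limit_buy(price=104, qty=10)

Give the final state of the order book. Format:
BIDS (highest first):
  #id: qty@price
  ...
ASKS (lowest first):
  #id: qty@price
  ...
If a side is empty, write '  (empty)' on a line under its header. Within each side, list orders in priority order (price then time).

Answer: BIDS (highest first):
  #4: 10@104
ASKS (lowest first):
  (empty)

Derivation:
After op 1 [order #1] limit_sell(price=96, qty=1): fills=none; bids=[-] asks=[#1:1@96]
After op 2 cancel(order #1): fills=none; bids=[-] asks=[-]
After op 3 [order #2] market_buy(qty=2): fills=none; bids=[-] asks=[-]
After op 4 cancel(order #1): fills=none; bids=[-] asks=[-]
After op 5 [order #3] market_sell(qty=4): fills=none; bids=[-] asks=[-]
After op 6 [order #4] limit_buy(price=104, qty=10): fills=none; bids=[#4:10@104] asks=[-]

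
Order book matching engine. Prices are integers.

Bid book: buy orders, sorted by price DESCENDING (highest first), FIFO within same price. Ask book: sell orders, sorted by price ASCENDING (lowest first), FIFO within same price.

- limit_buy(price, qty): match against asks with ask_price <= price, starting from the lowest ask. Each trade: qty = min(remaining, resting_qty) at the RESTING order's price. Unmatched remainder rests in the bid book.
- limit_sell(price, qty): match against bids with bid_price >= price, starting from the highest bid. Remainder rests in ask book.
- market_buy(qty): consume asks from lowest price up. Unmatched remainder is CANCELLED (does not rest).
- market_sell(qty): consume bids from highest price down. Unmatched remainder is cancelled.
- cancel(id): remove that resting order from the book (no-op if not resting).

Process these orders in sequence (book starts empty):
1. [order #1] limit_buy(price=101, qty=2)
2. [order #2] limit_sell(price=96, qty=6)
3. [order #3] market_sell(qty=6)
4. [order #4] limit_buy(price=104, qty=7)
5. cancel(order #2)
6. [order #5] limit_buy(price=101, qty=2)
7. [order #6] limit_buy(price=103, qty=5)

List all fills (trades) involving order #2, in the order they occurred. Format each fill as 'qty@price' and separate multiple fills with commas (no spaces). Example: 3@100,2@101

After op 1 [order #1] limit_buy(price=101, qty=2): fills=none; bids=[#1:2@101] asks=[-]
After op 2 [order #2] limit_sell(price=96, qty=6): fills=#1x#2:2@101; bids=[-] asks=[#2:4@96]
After op 3 [order #3] market_sell(qty=6): fills=none; bids=[-] asks=[#2:4@96]
After op 4 [order #4] limit_buy(price=104, qty=7): fills=#4x#2:4@96; bids=[#4:3@104] asks=[-]
After op 5 cancel(order #2): fills=none; bids=[#4:3@104] asks=[-]
After op 6 [order #5] limit_buy(price=101, qty=2): fills=none; bids=[#4:3@104 #5:2@101] asks=[-]
After op 7 [order #6] limit_buy(price=103, qty=5): fills=none; bids=[#4:3@104 #6:5@103 #5:2@101] asks=[-]

Answer: 2@101,4@96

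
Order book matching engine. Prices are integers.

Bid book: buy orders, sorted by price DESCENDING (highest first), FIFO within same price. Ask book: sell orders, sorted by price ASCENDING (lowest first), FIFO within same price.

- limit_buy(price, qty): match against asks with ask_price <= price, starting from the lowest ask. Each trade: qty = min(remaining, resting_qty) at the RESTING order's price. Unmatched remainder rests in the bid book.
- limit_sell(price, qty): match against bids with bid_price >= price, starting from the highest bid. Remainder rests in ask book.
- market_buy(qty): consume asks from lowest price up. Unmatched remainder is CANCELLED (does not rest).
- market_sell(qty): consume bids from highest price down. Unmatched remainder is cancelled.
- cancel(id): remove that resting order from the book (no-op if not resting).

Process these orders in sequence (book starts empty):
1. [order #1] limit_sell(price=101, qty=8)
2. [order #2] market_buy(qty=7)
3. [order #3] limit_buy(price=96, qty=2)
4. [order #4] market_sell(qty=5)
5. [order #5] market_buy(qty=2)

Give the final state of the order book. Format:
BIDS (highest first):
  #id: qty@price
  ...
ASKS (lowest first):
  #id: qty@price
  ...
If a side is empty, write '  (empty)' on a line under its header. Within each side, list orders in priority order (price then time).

After op 1 [order #1] limit_sell(price=101, qty=8): fills=none; bids=[-] asks=[#1:8@101]
After op 2 [order #2] market_buy(qty=7): fills=#2x#1:7@101; bids=[-] asks=[#1:1@101]
After op 3 [order #3] limit_buy(price=96, qty=2): fills=none; bids=[#3:2@96] asks=[#1:1@101]
After op 4 [order #4] market_sell(qty=5): fills=#3x#4:2@96; bids=[-] asks=[#1:1@101]
After op 5 [order #5] market_buy(qty=2): fills=#5x#1:1@101; bids=[-] asks=[-]

Answer: BIDS (highest first):
  (empty)
ASKS (lowest first):
  (empty)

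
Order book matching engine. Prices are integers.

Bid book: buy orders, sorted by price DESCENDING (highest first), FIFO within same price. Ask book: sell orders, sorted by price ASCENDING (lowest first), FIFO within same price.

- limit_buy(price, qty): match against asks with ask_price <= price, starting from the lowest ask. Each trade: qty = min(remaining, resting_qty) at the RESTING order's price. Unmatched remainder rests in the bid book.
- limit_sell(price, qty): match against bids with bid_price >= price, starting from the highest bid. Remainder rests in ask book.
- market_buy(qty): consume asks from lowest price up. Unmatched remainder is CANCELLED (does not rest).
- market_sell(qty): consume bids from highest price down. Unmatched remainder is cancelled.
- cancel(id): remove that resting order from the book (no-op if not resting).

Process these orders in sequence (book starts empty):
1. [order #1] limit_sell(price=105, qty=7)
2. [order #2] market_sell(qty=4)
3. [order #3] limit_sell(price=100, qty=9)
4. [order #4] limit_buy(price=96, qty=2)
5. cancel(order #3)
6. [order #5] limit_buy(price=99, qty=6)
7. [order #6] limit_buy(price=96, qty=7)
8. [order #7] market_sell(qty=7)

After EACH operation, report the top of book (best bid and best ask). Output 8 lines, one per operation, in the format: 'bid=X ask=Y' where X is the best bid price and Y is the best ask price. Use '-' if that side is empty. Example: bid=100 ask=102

After op 1 [order #1] limit_sell(price=105, qty=7): fills=none; bids=[-] asks=[#1:7@105]
After op 2 [order #2] market_sell(qty=4): fills=none; bids=[-] asks=[#1:7@105]
After op 3 [order #3] limit_sell(price=100, qty=9): fills=none; bids=[-] asks=[#3:9@100 #1:7@105]
After op 4 [order #4] limit_buy(price=96, qty=2): fills=none; bids=[#4:2@96] asks=[#3:9@100 #1:7@105]
After op 5 cancel(order #3): fills=none; bids=[#4:2@96] asks=[#1:7@105]
After op 6 [order #5] limit_buy(price=99, qty=6): fills=none; bids=[#5:6@99 #4:2@96] asks=[#1:7@105]
After op 7 [order #6] limit_buy(price=96, qty=7): fills=none; bids=[#5:6@99 #4:2@96 #6:7@96] asks=[#1:7@105]
After op 8 [order #7] market_sell(qty=7): fills=#5x#7:6@99 #4x#7:1@96; bids=[#4:1@96 #6:7@96] asks=[#1:7@105]

Answer: bid=- ask=105
bid=- ask=105
bid=- ask=100
bid=96 ask=100
bid=96 ask=105
bid=99 ask=105
bid=99 ask=105
bid=96 ask=105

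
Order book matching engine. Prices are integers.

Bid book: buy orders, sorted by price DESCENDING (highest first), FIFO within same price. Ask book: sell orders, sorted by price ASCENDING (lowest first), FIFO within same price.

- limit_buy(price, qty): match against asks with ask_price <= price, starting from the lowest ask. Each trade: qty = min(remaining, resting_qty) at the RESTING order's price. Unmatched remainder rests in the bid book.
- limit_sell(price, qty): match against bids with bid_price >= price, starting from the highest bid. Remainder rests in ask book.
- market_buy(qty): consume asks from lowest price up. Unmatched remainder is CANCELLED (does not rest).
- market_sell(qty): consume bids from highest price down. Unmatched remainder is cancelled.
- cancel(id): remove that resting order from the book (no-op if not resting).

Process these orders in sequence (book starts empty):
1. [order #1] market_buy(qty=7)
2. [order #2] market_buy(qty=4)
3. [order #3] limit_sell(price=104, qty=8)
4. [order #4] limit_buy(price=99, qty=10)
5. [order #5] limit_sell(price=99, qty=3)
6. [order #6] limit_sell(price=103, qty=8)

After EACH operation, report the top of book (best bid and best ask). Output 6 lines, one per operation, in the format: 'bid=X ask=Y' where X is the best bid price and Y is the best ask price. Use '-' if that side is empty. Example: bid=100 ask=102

After op 1 [order #1] market_buy(qty=7): fills=none; bids=[-] asks=[-]
After op 2 [order #2] market_buy(qty=4): fills=none; bids=[-] asks=[-]
After op 3 [order #3] limit_sell(price=104, qty=8): fills=none; bids=[-] asks=[#3:8@104]
After op 4 [order #4] limit_buy(price=99, qty=10): fills=none; bids=[#4:10@99] asks=[#3:8@104]
After op 5 [order #5] limit_sell(price=99, qty=3): fills=#4x#5:3@99; bids=[#4:7@99] asks=[#3:8@104]
After op 6 [order #6] limit_sell(price=103, qty=8): fills=none; bids=[#4:7@99] asks=[#6:8@103 #3:8@104]

Answer: bid=- ask=-
bid=- ask=-
bid=- ask=104
bid=99 ask=104
bid=99 ask=104
bid=99 ask=103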